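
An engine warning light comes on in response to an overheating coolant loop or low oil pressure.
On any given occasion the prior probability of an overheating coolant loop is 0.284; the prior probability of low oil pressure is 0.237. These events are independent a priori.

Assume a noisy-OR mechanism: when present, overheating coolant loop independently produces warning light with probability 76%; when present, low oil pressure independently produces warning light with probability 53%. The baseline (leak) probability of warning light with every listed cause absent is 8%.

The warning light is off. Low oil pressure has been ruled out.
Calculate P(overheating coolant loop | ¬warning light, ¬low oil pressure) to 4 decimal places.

P(overheating coolant loop | ¬warning light, ¬low oil pressure) ≈ 0.0869

Under noisy-OR, P(warning light | causes) = 1 − (1−0.08)·∏(1−qᵢ) over the active causes.
For the numerator, keep only overheating coolant loop=true terms: 0.2208·0.284 = 0.062707
The normalizing constant is 0.92·0.716 + 0.2208·0.284 = 0.721427
P(overheating coolant loop | ¬warning light, ¬low oil pressure) = 0.062707/0.721427 ≈ 0.0869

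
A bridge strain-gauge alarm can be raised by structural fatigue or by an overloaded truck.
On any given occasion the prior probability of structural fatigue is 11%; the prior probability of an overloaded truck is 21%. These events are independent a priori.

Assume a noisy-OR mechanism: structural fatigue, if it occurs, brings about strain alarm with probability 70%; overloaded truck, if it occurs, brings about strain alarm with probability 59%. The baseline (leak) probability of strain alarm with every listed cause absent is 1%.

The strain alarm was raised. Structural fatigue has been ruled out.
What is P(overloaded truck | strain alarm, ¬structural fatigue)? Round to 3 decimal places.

P(overloaded truck | strain alarm, ¬structural fatigue) ≈ 0.940

Under noisy-OR, P(strain alarm | causes) = 1 − (1−0.01)·∏(1−qᵢ) over the active causes.
For the numerator, keep only overloaded truck=true terms: 0.5941·0.21 = 0.124761
The normalizing constant is 0.01·0.79 + 0.5941·0.21 = 0.132661
Posterior = 0.124761 / 0.132661 ≈ 0.940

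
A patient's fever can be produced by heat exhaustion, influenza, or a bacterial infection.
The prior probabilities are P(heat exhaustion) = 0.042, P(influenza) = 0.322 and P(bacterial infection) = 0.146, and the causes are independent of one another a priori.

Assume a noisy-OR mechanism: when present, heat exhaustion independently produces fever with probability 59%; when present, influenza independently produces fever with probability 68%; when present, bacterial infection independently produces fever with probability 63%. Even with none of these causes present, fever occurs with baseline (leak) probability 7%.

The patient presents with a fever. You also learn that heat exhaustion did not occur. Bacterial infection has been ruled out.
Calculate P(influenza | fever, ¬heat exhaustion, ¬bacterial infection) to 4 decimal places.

Under noisy-OR, P(fever | causes) = 1 − (1−0.07)·∏(1−qᵢ) over the active causes.
P(fever | ¬heat exhaustion, ¬bacterial infection) = 0.07·0.678 + 0.7024·0.322 = 0.047460 + 0.226173 = 0.273633
Restricting to configurations with influenza present: 0.7024·0.322 = 0.226173.
Hence the posterior is 0.226173/0.273633 ≈ 0.8266.

P(influenza | fever, ¬heat exhaustion, ¬bacterial infection) ≈ 0.8266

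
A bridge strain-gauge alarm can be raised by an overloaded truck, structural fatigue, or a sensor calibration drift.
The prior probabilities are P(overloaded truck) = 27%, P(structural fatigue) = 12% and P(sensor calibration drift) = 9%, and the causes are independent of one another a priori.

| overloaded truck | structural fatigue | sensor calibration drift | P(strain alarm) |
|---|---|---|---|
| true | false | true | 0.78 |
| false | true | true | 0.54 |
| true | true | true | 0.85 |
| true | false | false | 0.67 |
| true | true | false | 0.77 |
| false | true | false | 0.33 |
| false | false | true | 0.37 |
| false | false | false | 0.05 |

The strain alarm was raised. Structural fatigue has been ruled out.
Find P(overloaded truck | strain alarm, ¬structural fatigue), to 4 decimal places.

Sum P(strain alarm|·) weighted by the priors over the 4 (overloaded truck, sensor calibration drift) configurations:
  P(strain alarm | ¬structural fatigue) = 0.05·0.73·0.91 + 0.37·0.73·0.09 + 0.67·0.27·0.91 + 0.78·0.27·0.09
        = 0.033215 + 0.024309 + 0.164619 + 0.018954 = 0.241097
Configurations with overloaded truck contribute 0.183573, so
  P(overloaded truck | strain alarm, ¬structural fatigue) = 0.183573 / 0.241097 ≈ 0.7614

P(overloaded truck | strain alarm, ¬structural fatigue) ≈ 0.7614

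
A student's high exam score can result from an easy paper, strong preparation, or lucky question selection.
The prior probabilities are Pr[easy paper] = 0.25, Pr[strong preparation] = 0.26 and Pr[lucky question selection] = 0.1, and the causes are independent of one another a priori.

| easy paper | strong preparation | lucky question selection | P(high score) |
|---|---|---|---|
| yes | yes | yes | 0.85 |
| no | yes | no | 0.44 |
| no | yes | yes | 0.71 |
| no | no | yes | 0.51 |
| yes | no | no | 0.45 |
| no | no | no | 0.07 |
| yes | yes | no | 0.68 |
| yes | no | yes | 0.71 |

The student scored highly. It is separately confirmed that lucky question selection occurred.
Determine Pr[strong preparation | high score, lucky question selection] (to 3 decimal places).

Pr[strong preparation | high score, lucky question selection] ≈ 0.319

Numerator (weight on configurations with strong preparation): 0.138450 + 0.055250 = 0.193700
Denominator P(high score | lucky question selection): 0.51×0.75×0.74 + 0.71×0.75×0.26 + 0.71×0.25×0.74 + 0.85×0.25×0.26 = 0.608100
P(strong preparation | high score, lucky question selection) = 0.193700/0.608100 ≈ 0.319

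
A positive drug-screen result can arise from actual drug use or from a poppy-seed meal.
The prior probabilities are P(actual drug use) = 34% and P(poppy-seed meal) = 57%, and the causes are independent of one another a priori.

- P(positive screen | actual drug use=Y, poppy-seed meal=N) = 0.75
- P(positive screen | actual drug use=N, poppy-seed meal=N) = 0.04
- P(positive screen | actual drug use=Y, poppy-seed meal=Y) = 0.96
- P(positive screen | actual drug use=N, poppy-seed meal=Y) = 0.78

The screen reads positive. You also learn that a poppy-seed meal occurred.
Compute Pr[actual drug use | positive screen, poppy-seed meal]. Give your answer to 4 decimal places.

P(positive screen | poppy-seed meal) = 0.78*0.66 + 0.96*0.34 = 0.514800 + 0.326400 = 0.841200
Restricting to configurations with actual drug use present: 0.96*0.34 = 0.326400.
Hence the posterior is 0.326400/0.841200 ≈ 0.3880.

Pr[actual drug use | positive screen, poppy-seed meal] ≈ 0.3880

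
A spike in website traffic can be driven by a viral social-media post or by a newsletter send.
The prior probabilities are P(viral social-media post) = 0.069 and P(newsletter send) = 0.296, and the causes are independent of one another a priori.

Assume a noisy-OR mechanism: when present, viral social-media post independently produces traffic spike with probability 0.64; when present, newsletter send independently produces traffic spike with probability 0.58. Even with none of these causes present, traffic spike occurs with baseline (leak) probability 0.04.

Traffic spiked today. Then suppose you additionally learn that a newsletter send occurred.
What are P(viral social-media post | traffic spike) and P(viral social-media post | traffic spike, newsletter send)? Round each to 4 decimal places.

P(viral social-media post | traffic spike) ≈ 0.2053; P(viral social-media post | traffic spike, newsletter send) ≈ 0.0960

Under noisy-OR, P(traffic spike | causes) = 1 − (1−0.04)·∏(1−qᵢ) over the active causes.
Enumerate the 4 (viral social-media post, newsletter send) configurations and weight by the priors:
  P(traffic spike) = 0.04*0.931*0.704 + 0.5968*0.931*0.296 + 0.6544*0.069*0.704 + 0.854848*0.069*0.296
        = 0.026217 + 0.164464 + 0.031788 + 0.017459 = 0.239928
The terms with viral social-media post present sum to 0.049247, so
  P(viral social-media post | traffic spike) = 0.049247 / 0.239928 ≈ 0.2053

With the extra evidence:
Numerator (weight on configurations with viral social-media post): 0.854848×0.069 = 0.058985
Denominator P(traffic spike | newsletter send): 0.5968×0.931 + 0.854848×0.069 = 0.614606
Posterior = 0.058985 / 0.614606 ≈ 0.0960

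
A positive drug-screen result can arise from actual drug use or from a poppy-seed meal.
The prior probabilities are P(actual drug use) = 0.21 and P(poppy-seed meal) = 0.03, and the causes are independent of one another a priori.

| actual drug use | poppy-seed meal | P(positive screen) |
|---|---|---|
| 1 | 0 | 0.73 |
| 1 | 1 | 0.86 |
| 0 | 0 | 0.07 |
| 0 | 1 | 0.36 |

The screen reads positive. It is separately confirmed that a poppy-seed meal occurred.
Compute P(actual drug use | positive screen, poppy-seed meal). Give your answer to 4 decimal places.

P(actual drug use | positive screen, poppy-seed meal) ≈ 0.3884

Numerator (weight on configurations with actual drug use): 0.86×0.21 = 0.180600
Normalizer over all consistent configurations: 0.36×0.79 + 0.86×0.21 = 0.465000
P(actual drug use | positive screen, poppy-seed meal) = 0.180600/0.465000 ≈ 0.3884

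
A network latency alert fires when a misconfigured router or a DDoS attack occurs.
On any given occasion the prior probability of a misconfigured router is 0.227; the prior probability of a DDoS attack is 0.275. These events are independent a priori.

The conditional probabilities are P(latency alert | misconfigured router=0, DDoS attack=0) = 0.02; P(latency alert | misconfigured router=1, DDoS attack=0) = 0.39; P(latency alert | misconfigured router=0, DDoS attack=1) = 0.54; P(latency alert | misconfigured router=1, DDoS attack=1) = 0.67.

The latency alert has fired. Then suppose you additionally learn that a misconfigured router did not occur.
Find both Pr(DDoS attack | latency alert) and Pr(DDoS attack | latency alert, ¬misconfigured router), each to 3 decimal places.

Weight on DDoS attack=true, given the evidence: 0.114791 + 0.041825 = 0.156616
The normalizing constant is 0.02×0.773×0.725 + 0.54×0.773×0.275 + 0.39×0.227×0.725 + 0.67×0.227×0.275 = 0.232009
P(DDoS attack | latency alert) = 0.156616/0.232009 ≈ 0.675

Now also conditioning on misconfigured router≠true:
Numerator (weight on configurations with DDoS attack): 0.54×0.275 = 0.148500
The normalizing constant is 0.02×0.725 + 0.54×0.275 = 0.163000
Posterior = 0.148500 / 0.163000 ≈ 0.911

Pr(DDoS attack | latency alert) ≈ 0.675; Pr(DDoS attack | latency alert, ¬misconfigured router) ≈ 0.911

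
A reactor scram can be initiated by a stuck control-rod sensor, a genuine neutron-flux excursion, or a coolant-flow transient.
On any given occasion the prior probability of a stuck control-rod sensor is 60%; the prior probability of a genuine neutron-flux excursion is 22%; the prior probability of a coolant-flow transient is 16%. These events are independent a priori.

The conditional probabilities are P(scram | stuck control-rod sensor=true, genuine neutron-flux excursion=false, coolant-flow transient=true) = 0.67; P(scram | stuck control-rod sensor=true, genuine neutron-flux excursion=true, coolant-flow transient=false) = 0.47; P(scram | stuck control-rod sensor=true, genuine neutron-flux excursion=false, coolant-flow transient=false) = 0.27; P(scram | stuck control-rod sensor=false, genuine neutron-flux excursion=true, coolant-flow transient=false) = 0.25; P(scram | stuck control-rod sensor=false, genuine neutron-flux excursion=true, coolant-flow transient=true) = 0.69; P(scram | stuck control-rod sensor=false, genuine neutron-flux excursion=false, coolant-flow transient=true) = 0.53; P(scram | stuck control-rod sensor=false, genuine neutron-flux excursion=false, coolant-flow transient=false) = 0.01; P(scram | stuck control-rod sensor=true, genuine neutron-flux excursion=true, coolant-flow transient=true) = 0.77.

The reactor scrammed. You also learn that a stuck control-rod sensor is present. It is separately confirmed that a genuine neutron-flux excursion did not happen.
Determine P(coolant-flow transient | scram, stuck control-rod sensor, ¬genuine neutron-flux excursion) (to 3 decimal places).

P(coolant-flow transient | scram, stuck control-rod sensor, ¬genuine neutron-flux excursion) ≈ 0.321

P(scram | stuck control-rod sensor, ¬genuine neutron-flux excursion) = 0.27*0.84 + 0.67*0.16 = 0.226800 + 0.107200 = 0.334000
The coolant-flow transient-present share is 0.67*0.16 = 0.107200.
P(coolant-flow transient | scram, stuck control-rod sensor, ¬genuine neutron-flux excursion) = 0.107200 / 0.334000 ≈ 0.321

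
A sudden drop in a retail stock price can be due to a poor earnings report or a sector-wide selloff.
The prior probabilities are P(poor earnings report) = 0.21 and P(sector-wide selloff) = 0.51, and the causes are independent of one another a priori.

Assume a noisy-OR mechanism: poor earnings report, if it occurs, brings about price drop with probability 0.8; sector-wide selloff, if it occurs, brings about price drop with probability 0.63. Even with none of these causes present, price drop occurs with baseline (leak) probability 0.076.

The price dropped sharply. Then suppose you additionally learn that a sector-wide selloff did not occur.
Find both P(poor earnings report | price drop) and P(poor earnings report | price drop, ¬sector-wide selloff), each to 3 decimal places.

P(poor earnings report | price drop) ≈ 0.384; P(poor earnings report | price drop, ¬sector-wide selloff) ≈ 0.740

Under noisy-OR, P(price drop | causes) = 1 − (1−0.076)·∏(1−qᵢ) over the active causes.
P(price drop) = 0.076·0.79·0.49 + 0.65812·0.79·0.51 + 0.8152·0.21·0.49 + 0.931624·0.21·0.51 = 0.029420 + 0.265157 + 0.083884 + 0.099777 = 0.478238
Restricting to configurations with poor earnings report present: 0.083884 + 0.099777 = 0.183661.
Hence the posterior is 0.183661/0.478238 ≈ 0.384.

With the extra evidence:
Enumerate both values of poor earnings report and weight by the priors:
  P(price drop | ¬sector-wide selloff) = 0.076×0.79 + 0.8152×0.21
        = 0.060040 + 0.171192 = 0.231232
Configurations with poor earnings report contribute 0.171192, so
  P(poor earnings report | price drop, ¬sector-wide selloff) = 0.171192 / 0.231232 ≈ 0.740
Ruling out sector-wide selloff raises the posterior on poor earnings report — the flip side of explaining away.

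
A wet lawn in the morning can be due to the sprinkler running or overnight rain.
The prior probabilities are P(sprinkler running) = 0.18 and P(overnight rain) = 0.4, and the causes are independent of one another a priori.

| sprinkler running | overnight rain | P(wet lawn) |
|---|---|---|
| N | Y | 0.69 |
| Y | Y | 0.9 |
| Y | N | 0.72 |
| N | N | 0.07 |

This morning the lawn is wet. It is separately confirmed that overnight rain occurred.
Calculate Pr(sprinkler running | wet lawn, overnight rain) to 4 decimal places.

By total probability over both values of sprinkler running:
  P(wet lawn | overnight rain) = 0.69×0.82 + 0.9×0.18
        = 0.565800 + 0.162000 = 0.727800
The terms with sprinkler running present sum to 0.162000, so
  P(sprinkler running | wet lawn, overnight rain) = 0.162000 / 0.727800 ≈ 0.2226

Pr(sprinkler running | wet lawn, overnight rain) ≈ 0.2226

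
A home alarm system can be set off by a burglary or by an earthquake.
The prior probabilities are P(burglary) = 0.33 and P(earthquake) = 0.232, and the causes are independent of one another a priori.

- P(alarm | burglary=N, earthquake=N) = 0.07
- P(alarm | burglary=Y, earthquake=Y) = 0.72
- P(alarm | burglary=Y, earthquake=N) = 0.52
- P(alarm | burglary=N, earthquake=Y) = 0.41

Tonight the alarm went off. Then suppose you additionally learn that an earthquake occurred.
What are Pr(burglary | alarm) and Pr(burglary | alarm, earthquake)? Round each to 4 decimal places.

By total probability over the 4 (burglary, earthquake) configurations:
  P(alarm) = 0.07×0.67×0.768 + 0.41×0.67×0.232 + 0.52×0.33×0.768 + 0.72×0.33×0.232
        = 0.036019 + 0.063730 + 0.131789 + 0.055123 = 0.286661
Configurations with burglary contribute 0.186912, so
  P(burglary | alarm) = 0.186912 / 0.286661 ≈ 0.6520

Now also conditioning on earthquake=true:
For the numerator, keep only burglary=true terms: 0.72*0.33 = 0.237600
The normalizing constant is 0.41*0.67 + 0.72*0.33 = 0.512300
Posterior = 0.237600 / 0.512300 ≈ 0.4638

Pr(burglary | alarm) ≈ 0.6520; Pr(burglary | alarm, earthquake) ≈ 0.4638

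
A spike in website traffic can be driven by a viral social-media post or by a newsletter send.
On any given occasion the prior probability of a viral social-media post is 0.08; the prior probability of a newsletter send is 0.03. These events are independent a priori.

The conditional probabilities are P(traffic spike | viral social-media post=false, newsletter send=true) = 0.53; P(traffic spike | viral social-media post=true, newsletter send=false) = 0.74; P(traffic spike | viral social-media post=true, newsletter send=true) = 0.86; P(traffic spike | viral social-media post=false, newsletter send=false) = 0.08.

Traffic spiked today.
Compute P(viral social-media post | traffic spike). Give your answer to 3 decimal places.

P(viral social-media post | traffic spike) ≈ 0.409

By total probability over the 4 (viral social-media post, newsletter send) configurations:
  P(traffic spike) = 0.08*0.92*0.97 + 0.53*0.92*0.03 + 0.74*0.08*0.97 + 0.86*0.08*0.03
        = 0.071392 + 0.014628 + 0.057424 + 0.002064 = 0.145508
The terms with viral social-media post present sum to 0.059488, so
  P(viral social-media post | traffic spike) = 0.059488 / 0.145508 ≈ 0.409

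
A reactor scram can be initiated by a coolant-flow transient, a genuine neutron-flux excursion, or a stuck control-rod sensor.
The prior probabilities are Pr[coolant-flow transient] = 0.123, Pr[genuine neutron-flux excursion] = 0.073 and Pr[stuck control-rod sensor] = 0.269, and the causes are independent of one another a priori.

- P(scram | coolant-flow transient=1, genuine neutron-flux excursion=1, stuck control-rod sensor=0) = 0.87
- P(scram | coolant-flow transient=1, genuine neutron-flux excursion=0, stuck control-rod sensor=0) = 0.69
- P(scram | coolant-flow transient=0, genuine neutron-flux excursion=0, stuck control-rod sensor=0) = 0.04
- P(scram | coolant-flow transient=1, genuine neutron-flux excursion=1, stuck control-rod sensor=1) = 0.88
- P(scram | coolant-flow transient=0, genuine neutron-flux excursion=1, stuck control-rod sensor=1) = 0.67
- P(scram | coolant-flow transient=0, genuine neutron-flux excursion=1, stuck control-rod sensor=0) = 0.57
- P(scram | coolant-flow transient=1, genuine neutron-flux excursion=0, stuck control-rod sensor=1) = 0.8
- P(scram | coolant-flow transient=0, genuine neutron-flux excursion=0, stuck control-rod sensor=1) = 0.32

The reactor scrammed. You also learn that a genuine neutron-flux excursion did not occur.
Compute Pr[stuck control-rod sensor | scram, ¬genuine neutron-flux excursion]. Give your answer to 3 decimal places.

Pr[stuck control-rod sensor | scram, ¬genuine neutron-flux excursion] ≈ 0.538

P(scram | ¬genuine neutron-flux excursion) = 0.04×0.877×0.731 + 0.32×0.877×0.269 + 0.69×0.123×0.731 + 0.8×0.123×0.269 = 0.025643 + 0.075492 + 0.062040 + 0.026470 = 0.189645
Restricting to configurations with stuck control-rod sensor present: 0.075492 + 0.026470 = 0.101962.
P(stuck control-rod sensor | scram, ¬genuine neutron-flux excursion) = 0.101962 / 0.189645 ≈ 0.538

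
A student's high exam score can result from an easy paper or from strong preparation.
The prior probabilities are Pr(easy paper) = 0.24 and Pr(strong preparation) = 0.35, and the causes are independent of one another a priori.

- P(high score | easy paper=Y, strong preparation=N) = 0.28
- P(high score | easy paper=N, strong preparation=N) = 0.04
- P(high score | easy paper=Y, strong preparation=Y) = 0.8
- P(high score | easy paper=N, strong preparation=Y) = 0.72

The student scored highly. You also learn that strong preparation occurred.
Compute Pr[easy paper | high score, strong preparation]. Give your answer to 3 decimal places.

P(high score | strong preparation) = 0.72*0.76 + 0.8*0.24 = 0.547200 + 0.192000 = 0.739200
The easy paper-present share is 0.8*0.24 = 0.192000.
So P(easy paper | high score, strong preparation) = 0.192000/0.739200 ≈ 0.260.

Pr[easy paper | high score, strong preparation] ≈ 0.260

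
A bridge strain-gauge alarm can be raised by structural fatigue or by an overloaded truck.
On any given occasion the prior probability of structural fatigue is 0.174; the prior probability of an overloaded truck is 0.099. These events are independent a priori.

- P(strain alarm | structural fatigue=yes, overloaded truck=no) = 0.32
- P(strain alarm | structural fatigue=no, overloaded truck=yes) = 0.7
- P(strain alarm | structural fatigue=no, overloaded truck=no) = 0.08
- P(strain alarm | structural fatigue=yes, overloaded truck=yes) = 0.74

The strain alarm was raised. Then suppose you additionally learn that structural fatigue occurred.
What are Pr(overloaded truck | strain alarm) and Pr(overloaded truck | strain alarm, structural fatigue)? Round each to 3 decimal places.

P(strain alarm) = 0.08*0.826*0.901 + 0.7*0.826*0.099 + 0.32*0.174*0.901 + 0.74*0.174*0.099 = 0.059538 + 0.057242 + 0.050168 + 0.012747 = 0.179695
The overloaded truck-present share is 0.057242 + 0.012747 = 0.069989.
So P(overloaded truck | strain alarm) = 0.069989/0.179695 ≈ 0.389.

Now also conditioning on structural fatigue=true:
Weight on overloaded truck=true, given the evidence: 0.74·0.099 = 0.073260
The normalizing constant is 0.32·0.901 + 0.74·0.099 = 0.361580
Posterior = 0.073260 / 0.361580 ≈ 0.203
— structural fatigue explains away the evidence for overloaded truck.

Pr(overloaded truck | strain alarm) ≈ 0.389; Pr(overloaded truck | strain alarm, structural fatigue) ≈ 0.203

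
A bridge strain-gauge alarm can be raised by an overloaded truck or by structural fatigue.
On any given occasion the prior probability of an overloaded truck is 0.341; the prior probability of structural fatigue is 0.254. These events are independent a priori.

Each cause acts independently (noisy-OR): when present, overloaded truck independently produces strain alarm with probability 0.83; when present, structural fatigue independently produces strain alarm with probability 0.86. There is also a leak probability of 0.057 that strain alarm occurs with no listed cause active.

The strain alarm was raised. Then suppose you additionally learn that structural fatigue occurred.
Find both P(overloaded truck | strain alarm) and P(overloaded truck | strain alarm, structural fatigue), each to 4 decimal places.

P(overloaded truck | strain alarm) ≈ 0.6325; P(overloaded truck | strain alarm, structural fatigue) ≈ 0.3682

Under noisy-OR, P(strain alarm | causes) = 1 − (1−0.057)·∏(1−qᵢ) over the active causes.
Numerator (weight on configurations with overloaded truck): 0.213605 + 0.084670 = 0.298275
Normalizer over all consistent configurations: 0.057*0.659*0.746 + 0.86798*0.659*0.254 + 0.83969*0.341*0.746 + 0.977557*0.341*0.254 = 0.471585
P(overloaded truck | strain alarm) = 0.298275/0.471585 ≈ 0.6325

With the extra evidence:
For the numerator, keep only overloaded truck=true terms: 0.977557*0.341 = 0.333347
The normalizing constant is 0.86798*0.659 + 0.977557*0.341 = 0.905346
P(overloaded truck | strain alarm, structural fatigue) = 0.333347/0.905346 ≈ 0.3682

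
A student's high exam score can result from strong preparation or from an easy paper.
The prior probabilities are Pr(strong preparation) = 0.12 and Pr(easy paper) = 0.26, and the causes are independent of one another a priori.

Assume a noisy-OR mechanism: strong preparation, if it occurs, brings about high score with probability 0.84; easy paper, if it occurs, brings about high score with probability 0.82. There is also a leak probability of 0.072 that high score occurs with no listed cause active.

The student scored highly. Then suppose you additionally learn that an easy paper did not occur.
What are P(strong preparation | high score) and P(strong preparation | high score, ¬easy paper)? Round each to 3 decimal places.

Under noisy-OR, P(high score | causes) = 1 − (1−0.072)·∏(1−qᵢ) over the active causes.
P(high score) = 0.072·0.88·0.74 + 0.83296·0.88·0.26 + 0.85152·0.12·0.74 + 0.973274·0.12·0.26 = 0.046886 + 0.190581 + 0.075615 + 0.030366 = 0.343448
Restricting to configurations with strong preparation present: 0.075615 + 0.030366 = 0.105981.
Hence the posterior is 0.105981/0.343448 ≈ 0.309.

Now also conditioning on easy paper≠true:
Enumerate both values of strong preparation and weight by the priors:
  P(high score | ¬easy paper) = 0.072*0.88 + 0.85152*0.12
        = 0.063360 + 0.102182 = 0.165542
Configurations with strong preparation contribute 0.102182, so
  P(strong preparation | high score, ¬easy paper) = 0.102182 / 0.165542 ≈ 0.617
Ruling out easy paper raises the posterior on strong preparation — the flip side of explaining away.

P(strong preparation | high score) ≈ 0.309; P(strong preparation | high score, ¬easy paper) ≈ 0.617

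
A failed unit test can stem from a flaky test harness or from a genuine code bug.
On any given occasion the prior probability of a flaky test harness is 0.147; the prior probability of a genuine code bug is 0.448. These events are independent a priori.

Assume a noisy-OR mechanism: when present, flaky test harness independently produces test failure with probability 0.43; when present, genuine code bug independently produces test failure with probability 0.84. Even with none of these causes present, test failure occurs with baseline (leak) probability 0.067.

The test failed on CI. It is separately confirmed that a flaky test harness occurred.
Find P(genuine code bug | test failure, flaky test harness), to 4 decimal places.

Under noisy-OR, P(test failure | causes) = 1 − (1−0.067)·∏(1−qᵢ) over the active causes.
Sum P(test failure|·) weighted by the priors over both values of genuine code bug:
  P(test failure | flaky test harness) = 0.46819×0.552 + 0.91491×0.448
        = 0.258441 + 0.409880 = 0.668321
Keeping only the genuine code bug-present terms gives 0.409880, so
  P(genuine code bug | test failure, flaky test harness) = 0.409880 / 0.668321 ≈ 0.6133

P(genuine code bug | test failure, flaky test harness) ≈ 0.6133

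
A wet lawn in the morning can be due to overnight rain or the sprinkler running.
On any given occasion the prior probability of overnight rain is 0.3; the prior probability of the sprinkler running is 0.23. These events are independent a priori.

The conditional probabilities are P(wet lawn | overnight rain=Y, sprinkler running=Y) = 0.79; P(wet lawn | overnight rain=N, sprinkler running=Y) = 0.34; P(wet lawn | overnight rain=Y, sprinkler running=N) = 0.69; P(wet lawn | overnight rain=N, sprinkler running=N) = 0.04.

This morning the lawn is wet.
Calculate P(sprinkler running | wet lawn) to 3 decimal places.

Sum P(wet lawn|·) weighted by the priors over the 4 (overnight rain, sprinkler running) configurations:
  P(wet lawn) = 0.04·0.7·0.77 + 0.34·0.7·0.23 + 0.69·0.3·0.77 + 0.79·0.3·0.23
        = 0.021560 + 0.054740 + 0.159390 + 0.054510 = 0.290200
Keeping only the sprinkler running-present terms gives 0.109250, so
  P(sprinkler running | wet lawn) = 0.109250 / 0.290200 ≈ 0.376

P(sprinkler running | wet lawn) ≈ 0.376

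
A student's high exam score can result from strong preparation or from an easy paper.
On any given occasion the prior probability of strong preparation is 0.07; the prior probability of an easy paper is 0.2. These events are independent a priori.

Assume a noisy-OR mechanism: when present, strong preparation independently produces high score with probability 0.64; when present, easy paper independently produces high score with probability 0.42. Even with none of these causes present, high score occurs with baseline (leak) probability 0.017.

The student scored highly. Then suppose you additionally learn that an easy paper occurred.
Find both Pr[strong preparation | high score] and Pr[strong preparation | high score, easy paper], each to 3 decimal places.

Under noisy-OR, P(high score | causes) = 1 − (1−0.017)·∏(1−qᵢ) over the active causes.
P(high score) = 0.017*0.93*0.8 + 0.42986*0.93*0.2 + 0.64612*0.07*0.8 + 0.79475*0.07*0.2 = 0.012648 + 0.079954 + 0.036183 + 0.011127 = 0.139912
Restricting to configurations with strong preparation present: 0.036183 + 0.011127 = 0.047310.
Hence the posterior is 0.047310/0.139912 ≈ 0.338.

Now also conditioning on easy paper=true:
P(high score | easy paper) = 0.42986×0.93 + 0.79475×0.07 = 0.399770 + 0.055633 = 0.455403
Restricting to configurations with strong preparation present: 0.79475×0.07 = 0.055633.
Hence the posterior is 0.055633/0.455403 ≈ 0.122.

Pr[strong preparation | high score] ≈ 0.338; Pr[strong preparation | high score, easy paper] ≈ 0.122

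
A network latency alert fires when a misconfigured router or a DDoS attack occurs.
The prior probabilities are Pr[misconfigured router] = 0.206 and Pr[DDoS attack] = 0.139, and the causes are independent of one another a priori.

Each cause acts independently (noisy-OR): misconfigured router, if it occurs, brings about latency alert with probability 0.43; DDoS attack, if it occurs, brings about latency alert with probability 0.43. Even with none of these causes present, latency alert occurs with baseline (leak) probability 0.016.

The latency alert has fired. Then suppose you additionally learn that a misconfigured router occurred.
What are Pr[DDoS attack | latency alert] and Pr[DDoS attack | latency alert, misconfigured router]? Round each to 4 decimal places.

Under noisy-OR, P(latency alert | causes) = 1 − (1−0.016)·∏(1−qᵢ) over the active causes.
Numerator (weight on configurations with DDoS attack): 0.048464 + 0.019480 = 0.067944
Normalizer over all consistent configurations: 0.016·0.794·0.861 + 0.43912·0.794·0.139 + 0.43912·0.206·0.861 + 0.680298·0.206·0.139 = 0.156767
Posterior = 0.067944 / 0.156767 ≈ 0.4334

With the extra evidence:
Sum P(latency alert|·) weighted by the priors over both values of DDoS attack:
  P(latency alert | misconfigured router) = 0.43912·0.861 + 0.680298·0.139
        = 0.378082 + 0.094561 = 0.472643
The terms with DDoS attack present sum to 0.094561, so
  P(DDoS attack | latency alert, misconfigured router) = 0.094561 / 0.472643 ≈ 0.2001
The drop from 0.4334 to 0.2001 is the explaining-away (discounting) effect.

Pr[DDoS attack | latency alert] ≈ 0.4334; Pr[DDoS attack | latency alert, misconfigured router] ≈ 0.2001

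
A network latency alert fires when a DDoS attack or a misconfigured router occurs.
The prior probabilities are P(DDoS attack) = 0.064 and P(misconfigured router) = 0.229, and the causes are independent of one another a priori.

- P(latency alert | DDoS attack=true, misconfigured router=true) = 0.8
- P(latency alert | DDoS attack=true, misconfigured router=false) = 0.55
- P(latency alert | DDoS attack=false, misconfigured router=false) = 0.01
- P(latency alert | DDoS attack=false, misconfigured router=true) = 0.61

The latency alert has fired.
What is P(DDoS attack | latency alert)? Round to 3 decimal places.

By total probability over the 4 (DDoS attack, misconfigured router) configurations:
  P(latency alert) = 0.01·0.936·0.771 + 0.61·0.936·0.229 + 0.55·0.064·0.771 + 0.8·0.064·0.229
        = 0.007217 + 0.130750 + 0.027139 + 0.011725 = 0.176831
Configurations with DDoS attack contribute 0.038864, so
  P(DDoS attack | latency alert) = 0.038864 / 0.176831 ≈ 0.220

P(DDoS attack | latency alert) ≈ 0.220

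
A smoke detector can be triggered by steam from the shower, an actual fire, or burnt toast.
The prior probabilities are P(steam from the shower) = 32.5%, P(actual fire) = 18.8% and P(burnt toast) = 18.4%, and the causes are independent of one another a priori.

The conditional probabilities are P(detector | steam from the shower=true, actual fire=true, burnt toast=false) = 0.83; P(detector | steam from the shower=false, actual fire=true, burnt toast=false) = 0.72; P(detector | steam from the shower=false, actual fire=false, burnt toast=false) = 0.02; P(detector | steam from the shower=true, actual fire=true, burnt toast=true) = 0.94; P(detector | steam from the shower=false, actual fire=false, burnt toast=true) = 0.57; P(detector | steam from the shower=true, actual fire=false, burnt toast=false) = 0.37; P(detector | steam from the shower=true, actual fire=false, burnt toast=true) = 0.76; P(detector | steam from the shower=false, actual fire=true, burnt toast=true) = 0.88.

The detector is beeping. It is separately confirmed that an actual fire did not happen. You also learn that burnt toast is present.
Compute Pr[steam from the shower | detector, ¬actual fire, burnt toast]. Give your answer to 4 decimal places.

Pr[steam from the shower | detector, ¬actual fire, burnt toast] ≈ 0.3910

By total probability over both values of steam from the shower:
  P(detector | ¬actual fire, burnt toast) = 0.57*0.675 + 0.76*0.325
        = 0.384750 + 0.247000 = 0.631750
Configurations with steam from the shower contribute 0.247000, so
  P(steam from the shower | detector, ¬actual fire, burnt toast) = 0.247000 / 0.631750 ≈ 0.3910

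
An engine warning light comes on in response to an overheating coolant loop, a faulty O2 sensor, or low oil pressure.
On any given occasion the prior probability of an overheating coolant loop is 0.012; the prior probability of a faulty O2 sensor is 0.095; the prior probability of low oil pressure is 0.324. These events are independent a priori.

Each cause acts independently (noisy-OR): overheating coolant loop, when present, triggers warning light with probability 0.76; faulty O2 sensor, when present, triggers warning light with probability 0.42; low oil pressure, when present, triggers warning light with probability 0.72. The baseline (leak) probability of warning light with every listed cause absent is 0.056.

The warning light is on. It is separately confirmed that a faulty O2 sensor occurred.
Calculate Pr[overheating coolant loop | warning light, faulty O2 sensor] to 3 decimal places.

Under noisy-OR, P(warning light | causes) = 1 − (1−0.056)·∏(1−qᵢ) over the active causes.
P(warning light | faulty O2 sensor) = 0.45248·0.988·0.676 + 0.846694·0.988·0.324 + 0.868595·0.012·0.676 + 0.963207·0.012·0.324 = 0.302206 + 0.271037 + 0.007046 + 0.003745 = 0.584034
Of this, 0.010791 comes from 0.007046 + 0.003745 (the overheating coolant loop=true cases).
So P(overheating coolant loop | warning light, faulty O2 sensor) = 0.010791/0.584034 ≈ 0.018.

Pr[overheating coolant loop | warning light, faulty O2 sensor] ≈ 0.018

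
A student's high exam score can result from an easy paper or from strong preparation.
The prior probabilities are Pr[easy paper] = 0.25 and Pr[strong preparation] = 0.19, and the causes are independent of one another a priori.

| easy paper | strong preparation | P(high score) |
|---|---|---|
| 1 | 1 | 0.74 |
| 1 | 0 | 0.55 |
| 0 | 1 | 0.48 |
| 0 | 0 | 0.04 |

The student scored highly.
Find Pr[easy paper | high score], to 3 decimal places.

Pr[easy paper | high score] ≈ 0.612

Enumerate the 4 (easy paper, strong preparation) configurations and weight by the priors:
  P(high score) = 0.04×0.75×0.81 + 0.48×0.75×0.19 + 0.55×0.25×0.81 + 0.74×0.25×0.19
        = 0.024300 + 0.068400 + 0.111375 + 0.035150 = 0.239225
Configurations with easy paper contribute 0.146525, so
  P(easy paper | high score) = 0.146525 / 0.239225 ≈ 0.612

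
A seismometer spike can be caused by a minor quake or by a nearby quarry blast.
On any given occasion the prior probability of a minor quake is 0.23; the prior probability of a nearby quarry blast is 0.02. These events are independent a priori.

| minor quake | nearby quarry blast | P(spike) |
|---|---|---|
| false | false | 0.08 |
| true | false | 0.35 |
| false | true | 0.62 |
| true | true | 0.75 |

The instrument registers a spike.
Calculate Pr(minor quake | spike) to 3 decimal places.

Pr(minor quake | spike) ≈ 0.541

P(spike) = 0.08×0.77×0.98 + 0.62×0.77×0.02 + 0.35×0.23×0.98 + 0.75×0.23×0.02 = 0.060368 + 0.009548 + 0.078890 + 0.003450 = 0.152256
The minor quake-present share is 0.078890 + 0.003450 = 0.082340.
So P(minor quake | spike) = 0.082340/0.152256 ≈ 0.541.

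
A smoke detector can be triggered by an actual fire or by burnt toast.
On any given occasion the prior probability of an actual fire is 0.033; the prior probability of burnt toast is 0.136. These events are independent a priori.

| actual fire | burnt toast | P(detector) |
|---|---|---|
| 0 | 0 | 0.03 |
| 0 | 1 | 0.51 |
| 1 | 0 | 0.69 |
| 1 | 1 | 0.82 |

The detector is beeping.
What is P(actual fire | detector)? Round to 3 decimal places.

P(actual fire | detector) ≈ 0.202

Numerator (weight on configurations with actual fire): 0.019673 + 0.003680 = 0.023353
The normalizing constant is 0.03·0.967·0.864 + 0.51·0.967·0.136 + 0.69·0.033·0.864 + 0.82·0.033·0.136 = 0.115489
P(actual fire | detector) = 0.023353/0.115489 ≈ 0.202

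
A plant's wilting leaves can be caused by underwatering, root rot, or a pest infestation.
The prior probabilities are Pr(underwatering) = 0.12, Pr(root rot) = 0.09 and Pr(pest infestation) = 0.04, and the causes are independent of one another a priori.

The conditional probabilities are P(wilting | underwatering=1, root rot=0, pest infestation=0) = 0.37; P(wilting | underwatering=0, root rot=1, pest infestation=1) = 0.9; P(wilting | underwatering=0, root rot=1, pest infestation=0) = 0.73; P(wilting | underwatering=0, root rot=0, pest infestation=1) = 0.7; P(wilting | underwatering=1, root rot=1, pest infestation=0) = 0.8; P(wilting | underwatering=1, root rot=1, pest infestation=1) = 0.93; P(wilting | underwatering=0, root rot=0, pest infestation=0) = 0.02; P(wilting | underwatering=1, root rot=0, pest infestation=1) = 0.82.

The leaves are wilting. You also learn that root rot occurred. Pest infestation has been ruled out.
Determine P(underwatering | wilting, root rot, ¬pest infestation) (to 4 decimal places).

P(underwatering | wilting, root rot, ¬pest infestation) ≈ 0.1300

By total probability over both values of underwatering:
  P(wilting | root rot, ¬pest infestation) = 0.73*0.88 + 0.8*0.12
        = 0.642400 + 0.096000 = 0.738400
Keeping only the underwatering-present terms gives 0.096000, so
  P(underwatering | wilting, root rot, ¬pest infestation) = 0.096000 / 0.738400 ≈ 0.1300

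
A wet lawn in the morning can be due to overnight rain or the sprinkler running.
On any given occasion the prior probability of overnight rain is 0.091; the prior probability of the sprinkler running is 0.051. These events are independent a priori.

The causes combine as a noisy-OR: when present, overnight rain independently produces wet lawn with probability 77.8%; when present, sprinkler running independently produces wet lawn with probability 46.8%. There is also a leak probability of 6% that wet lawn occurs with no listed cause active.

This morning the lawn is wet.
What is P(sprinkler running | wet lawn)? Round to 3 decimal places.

P(sprinkler running | wet lawn) ≈ 0.185

Under noisy-OR, P(wet lawn | causes) = 1 − (1−0.06)·∏(1−qᵢ) over the active causes.
P(wet lawn) = 0.06×0.909×0.949 + 0.49992×0.909×0.051 + 0.79132×0.091×0.949 + 0.888982×0.091×0.051 = 0.051758 + 0.023176 + 0.068338 + 0.004126 = 0.147398
The sprinkler running-present share is 0.023176 + 0.004126 = 0.027302.
Hence the posterior is 0.027302/0.147398 ≈ 0.185.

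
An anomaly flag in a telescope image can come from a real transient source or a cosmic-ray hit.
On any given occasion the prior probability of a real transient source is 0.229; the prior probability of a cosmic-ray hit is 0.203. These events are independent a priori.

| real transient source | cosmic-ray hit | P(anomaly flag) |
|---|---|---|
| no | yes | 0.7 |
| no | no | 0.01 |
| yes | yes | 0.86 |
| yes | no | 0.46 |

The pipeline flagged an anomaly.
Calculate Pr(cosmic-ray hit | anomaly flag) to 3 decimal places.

Pr(cosmic-ray hit | anomaly flag) ≈ 0.624

Weight on cosmic-ray hit=true, given the evidence: 0.109559 + 0.039979 = 0.149538
The normalizing constant is 0.01×0.771×0.797 + 0.7×0.771×0.203 + 0.46×0.229×0.797 + 0.86×0.229×0.203 = 0.239639
P(cosmic-ray hit | anomaly flag) = 0.149538/0.239639 ≈ 0.624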